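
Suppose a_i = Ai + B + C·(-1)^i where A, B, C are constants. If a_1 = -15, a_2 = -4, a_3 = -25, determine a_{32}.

At i = 1, 2, 3: A + B - C = -15; 2A + B + C = -4; 3A + B - C = -25.
Subtracting the first from the second: A + 2C = 11.
Subtracting the second from the third: A - 2C = -21.
Solving: C = 8, A = -5, then B = -2.
Hence a_{32} = -5·32 + (-2) + 8·1 = -154.

-154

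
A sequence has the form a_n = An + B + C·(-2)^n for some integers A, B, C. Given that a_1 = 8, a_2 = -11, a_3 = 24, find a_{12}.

Plug in n = 1, 2, 3: A + B - 2C = 8; 2A + B + 4C = -11; 3A + B - 8C = 24.
Subtracting the first from the second: A + 6C = -19.
Subtracting the second from the third: A - 12C = 35.
Solving: C = -3, A = -1, then B = 3.
So a_n = -1·n + 3 + (-3)·(-2)^n; at n=12 this is -12297.

-12297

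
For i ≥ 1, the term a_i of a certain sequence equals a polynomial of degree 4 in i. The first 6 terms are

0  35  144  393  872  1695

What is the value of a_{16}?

1st diffs: 35, 109, 249, 479, 823.
2nd diffs: 74, 140, 230, 344.
3rd diffs: 66, 90, 114.
4th diffs: 24, 24 (constant).
So a_i = i^4 + i^3 + 6i^2 - 5i - 3.
Evaluating at i = 16 gives a_{16} = 71085.

71085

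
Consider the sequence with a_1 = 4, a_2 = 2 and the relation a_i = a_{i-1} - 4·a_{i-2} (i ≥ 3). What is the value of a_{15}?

a_3 = -14; a_4 = -22; a_5 = 34; …; a_{12} = -2902; a_{13} = -16286; a_{14} = -4678; a_{15} = 60466.

60466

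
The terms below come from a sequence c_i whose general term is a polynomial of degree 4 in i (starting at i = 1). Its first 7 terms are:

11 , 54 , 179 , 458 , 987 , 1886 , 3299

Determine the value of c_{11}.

1st diffs: 43, 125, 279, 529, 899, 1413.
2nd diffs: 82, 154, 250, 370, 514.
3rd diffs: 72, 96, 120, 144.
4th diffs: 24, 24, 24 (constant).
So c_i = i^4 + 2i^3 + 4i^2 + 2i + 2.
Evaluating at i = 11 gives c_{11} = 17811.

17811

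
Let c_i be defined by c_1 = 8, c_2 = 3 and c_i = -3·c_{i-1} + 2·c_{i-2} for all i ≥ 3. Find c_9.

Iterate the recurrence:
c_3 = 7, c_4 = -15, c_5 = 59, c_6 = -207, c_7 = 739, c_8 = -2631, c_9 = 9371.

9371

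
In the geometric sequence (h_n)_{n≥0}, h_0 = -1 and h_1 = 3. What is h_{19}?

Common ratio r = -3.
h_n = (-1)·(-3)^(n-0).
h_{19} = (-1)·(-3)^19 = 1162261467.

1162261467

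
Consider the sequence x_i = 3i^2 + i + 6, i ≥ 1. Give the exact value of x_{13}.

x_{13} = 3·13^2 + 1·13 + 6 = 526.

526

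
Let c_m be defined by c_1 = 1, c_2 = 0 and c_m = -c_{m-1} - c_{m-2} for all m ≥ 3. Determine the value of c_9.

-1

c_3 = -1  c_4 = 1  c_5 = 0  c_6 = -1  c_7 = 1  c_8 = 0  c_9 = -1.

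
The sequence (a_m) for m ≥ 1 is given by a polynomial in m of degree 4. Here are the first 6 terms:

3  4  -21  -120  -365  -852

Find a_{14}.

1st diffs: 1, -25, -99, -245, -487.
2nd diffs: -26, -74, -146, -242.
3rd diffs: -48, -72, -96.
4th diffs: -24, -24 (constant).
Newton forward-difference form: a_m = 3 + 1·C(m-1,1) + (-26)·C(m-1,2) + (-48)·C(m-1,3) + (-24)·C(m-1,4).
At m = 14: m-1 = 13, so a_{14} = 3 + 13 - 2028 - 13728 - 17160 = -32900.

-32900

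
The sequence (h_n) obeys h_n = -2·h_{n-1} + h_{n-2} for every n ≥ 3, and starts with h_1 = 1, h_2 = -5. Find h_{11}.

12875

h_3 = 11, h_4 = -27, h_5 = 65, h_6 = -157, h_7 = 379, h_8 = -915, h_9 = 2209, h_{10} = -5333, h_{11} = 12875.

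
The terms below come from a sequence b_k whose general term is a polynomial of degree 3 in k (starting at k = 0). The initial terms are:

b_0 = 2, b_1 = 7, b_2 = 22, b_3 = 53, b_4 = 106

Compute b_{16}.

4642

1st diffs: 5, 15, 31, 53.
2nd diffs: 10, 16, 22.
3rd diffs: 6, 6 (constant).
Newton forward-difference form: b_k = 2 + 5·C(k,1) + 10·C(k,2) + 6·C(k,3).
At k = 16: k = 16, so b_{16} = 2 + 80 + 1200 + 3360 = 4642.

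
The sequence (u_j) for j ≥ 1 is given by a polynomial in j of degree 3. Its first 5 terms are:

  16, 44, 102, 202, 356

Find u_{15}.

1st diffs: 28, 58, 100, 154.
2nd diffs: 30, 42, 54.
3rd diffs: 12, 12 (constant).
Newton forward-difference form: u_j = 16 + 28·C(j-1,1) + 30·C(j-1,2) + 12·C(j-1,3).
At j = 15: j-1 = 14, so u_{15} = 16 + 392 + 2730 + 4368 = 7506.

7506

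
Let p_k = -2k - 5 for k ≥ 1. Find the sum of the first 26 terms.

-832

Over k = 1..26: Σk = 351.
Total = (-2)·351 + (-5)·26 = -832.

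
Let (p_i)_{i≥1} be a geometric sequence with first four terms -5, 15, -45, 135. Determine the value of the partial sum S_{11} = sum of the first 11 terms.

-221435

Common ratio r = -3.
p_i = (-5)·(-3)^(i-1).
S = (-5)·((-3)^11 - 1)/(-3 - 1) = (-5)·(-177147 - 1)/(-4) = -221435.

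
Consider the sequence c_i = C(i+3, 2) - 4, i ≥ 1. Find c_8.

51

C(11, 2) = 55, so c_8 = 51.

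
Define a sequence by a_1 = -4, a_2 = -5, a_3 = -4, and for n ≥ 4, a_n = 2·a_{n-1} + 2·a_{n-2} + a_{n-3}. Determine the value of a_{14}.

-670117

Applying the relation repeatedly:
a_4 = -22; a_5 = -57; a_6 = -162; …; a_{11} = -29529; a_{12} = -83602; a_{13} = -236692; a_{14} = -670117.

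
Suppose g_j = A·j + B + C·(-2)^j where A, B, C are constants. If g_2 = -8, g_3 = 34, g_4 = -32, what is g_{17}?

Write the equations: 2A + B + 4C = -8; 3A + B - 8C = 34; 4A + B + 16C = -32.
Subtracting the first from the second: A - 12C = 42.
Subtracting the second from the third: A + 24C = -66.
Solving: C = -3, A = 6, then B = -8.
Therefore g_{17} = 102 + (-8) + (-3)·(-131072) = 393310.

393310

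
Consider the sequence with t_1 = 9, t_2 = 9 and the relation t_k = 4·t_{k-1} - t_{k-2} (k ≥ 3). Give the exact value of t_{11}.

Compute successive terms:
t_3 = 27; t_4 = 99; t_5 = 369; t_6 = 1377; t_7 = 5139; t_8 = 19179; t_9 = 71577; t_{10} = 267129; t_{11} = 996939.

996939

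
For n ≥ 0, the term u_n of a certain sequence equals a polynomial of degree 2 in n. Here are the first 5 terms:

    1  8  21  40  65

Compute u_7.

176

1st diffs: 7, 13, 19, 25.
2nd diffs: 6, 6, 6 (constant).
Newton forward-difference form: u_n = 1 + 7·C(n,1) + 6·C(n,2).
At n = 7: n = 7, so u_7 = 1 + 49 + 126 = 176.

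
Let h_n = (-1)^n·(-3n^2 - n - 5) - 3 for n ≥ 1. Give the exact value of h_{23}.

(-1)^23 = -1; -3n^2 - n - 5 at n=23 is -1615; so h_{23} = 1612.

1612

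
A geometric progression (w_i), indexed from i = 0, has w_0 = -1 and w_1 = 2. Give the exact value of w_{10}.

-1024

Common ratio r = -2.
w_i = (-1)·(-2)^(i-0).
w_{10} = (-1)·(-2)^10 = -1024.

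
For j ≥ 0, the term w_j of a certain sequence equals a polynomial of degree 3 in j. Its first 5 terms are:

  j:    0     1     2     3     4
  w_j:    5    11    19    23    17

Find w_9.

-373

1st diffs: 6, 8, 4, -6.
2nd diffs: 2, -4, -10.
3rd diffs: -6, -6 (constant).
Newton forward-difference form: w_j = 5 + 6·C(j,1) + 2·C(j,2) + (-6)·C(j,3).
At j = 9: j = 9, so w_9 = 5 + 54 + 72 - 504 = -373.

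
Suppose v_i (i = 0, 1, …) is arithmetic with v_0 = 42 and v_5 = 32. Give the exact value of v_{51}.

Common difference d = (32 - 42) / (5 - 0) = -2.
v_i = 42 + (i - 0)·(-2).
v_{51} = 42 + 51·(-2) = -60.

-60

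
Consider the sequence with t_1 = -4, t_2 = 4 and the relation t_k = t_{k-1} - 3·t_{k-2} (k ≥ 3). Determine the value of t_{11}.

Applying the relation repeatedly:
t_3 = 16  t_4 = 4  t_5 = -44  t_6 = -56  t_7 = 76  t_8 = 244  t_9 = 16  t_{10} = -716  t_{11} = -764.

-764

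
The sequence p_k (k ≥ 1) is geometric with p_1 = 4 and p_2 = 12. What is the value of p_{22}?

Common ratio r = 3.
p_k = 4·3^(k-1).
p_{22} = 4·3^21 = 41841412812.

41841412812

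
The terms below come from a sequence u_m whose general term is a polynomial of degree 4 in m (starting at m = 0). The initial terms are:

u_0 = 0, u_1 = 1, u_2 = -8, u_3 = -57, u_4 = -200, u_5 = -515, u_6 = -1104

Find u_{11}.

-13409

1st diffs: 1, -9, -49, -143, -315, -589.
2nd diffs: -10, -40, -94, -172, -274.
3rd diffs: -30, -54, -78, -102.
4th diffs: -24, -24, -24 (constant).
Newton forward-difference form: u_m = 1·C(m,1) + (-10)·C(m,2) + (-30)·C(m,3) + (-24)·C(m,4).
At m = 11: m = 11, so u_{11} = 11 - 550 - 4950 - 7920 = -13409.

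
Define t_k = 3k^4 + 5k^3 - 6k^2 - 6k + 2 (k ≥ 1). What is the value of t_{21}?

626978

t_{21} = 3·21^4 + 5·21^3 - 6·21^2 - 6·21 + 2 = 626978.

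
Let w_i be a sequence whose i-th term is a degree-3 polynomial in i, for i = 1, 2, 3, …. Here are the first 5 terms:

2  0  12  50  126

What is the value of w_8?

702

1st diffs: -2, 12, 38, 76.
2nd diffs: 14, 26, 38.
3rd diffs: 12, 12 (constant).
Newton forward-difference form: w_i = 2 + (-2)·C(i-1,1) + 14·C(i-1,2) + 12·C(i-1,3).
At i = 8: i-1 = 7, so w_8 = 2 - 14 + 294 + 420 = 702.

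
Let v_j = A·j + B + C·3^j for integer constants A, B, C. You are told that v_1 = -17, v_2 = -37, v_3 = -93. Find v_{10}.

Write the equations: A + B + 3C = -17; 2A + B + 9C = -37; 3A + B + 27C = -93.
Subtracting the first from the second: A + 6C = -20.
Subtracting the second from the third: A + 18C = -56.
Solving: C = -3, A = -2, then B = -6.
So v_j = -2·j + (-6) + (-3)·3^j; at j=10 this is -177173.

-177173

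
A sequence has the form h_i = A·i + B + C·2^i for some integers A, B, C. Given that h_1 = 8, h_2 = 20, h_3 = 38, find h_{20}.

3145844

The three given values yield: A + B + 2C = 8; 2A + B + 4C = 20; 3A + B + 8C = 38.
Subtracting the first from the second: A + 2C = 12.
Subtracting the second from the third: A + 4C = 18.
Solving: C = 3, A = 6, then B = -4.
Therefore h_{20} = 120 + (-4) + 3·1048576 = 3145844.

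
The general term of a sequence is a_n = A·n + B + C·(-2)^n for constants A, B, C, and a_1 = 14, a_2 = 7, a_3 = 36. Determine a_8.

Write the equations: A + B - 2C = 14; 2A + B + 4C = 7; 3A + B - 8C = 36.
Subtracting the first from the second: A + 6C = -7.
Subtracting the second from the third: A - 12C = 29.
Solving: C = -2, A = 5, then B = 5.
Hence a_8 = 5·8 + 5 + (-2)·256 = -467.

-467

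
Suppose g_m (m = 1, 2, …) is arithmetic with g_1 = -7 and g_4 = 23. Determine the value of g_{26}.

Common difference d = (23 - (-7)) / (4 - 1) = 10.
g_m = -7 + (m - 1)·10.
g_{26} = -7 + 25·10 = 243.

243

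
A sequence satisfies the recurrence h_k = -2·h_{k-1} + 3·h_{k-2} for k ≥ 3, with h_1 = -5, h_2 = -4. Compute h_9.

-1645

h_3 = -7  h_4 = 2  h_5 = -25  h_6 = 56  h_7 = -187  h_8 = 542  h_9 = -1645.
(Characteristic roots are 1 and -3.)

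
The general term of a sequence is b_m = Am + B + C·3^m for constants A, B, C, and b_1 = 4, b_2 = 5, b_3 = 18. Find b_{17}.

Write the equations: A + B + 3C = 4; 2A + B + 9C = 5; 3A + B + 27C = 18.
Subtracting the first from the second: A + 6C = 1.
Subtracting the second from the third: A + 18C = 13.
Solving: C = 1, A = -5, then B = 6.
Therefore b_{17} = -85 + 6 + 1·129140163 = 129140084.

129140084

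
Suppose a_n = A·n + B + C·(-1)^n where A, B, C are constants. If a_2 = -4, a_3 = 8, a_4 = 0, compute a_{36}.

64

At n = 2, 3, 4: 2A + B + C = -4; 3A + B - C = 8; 4A + B + C = 0.
Subtracting the first from the second: A - 2C = 12.
Subtracting the second from the third: A + 2C = -8.
Solving: C = -5, A = 2, then B = -3.
Therefore a_{36} = 72 + (-3) + (-5)·1 = 64.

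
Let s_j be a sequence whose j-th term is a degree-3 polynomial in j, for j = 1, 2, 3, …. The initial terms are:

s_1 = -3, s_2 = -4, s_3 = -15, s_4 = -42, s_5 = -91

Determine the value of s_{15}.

1st diffs: -1, -11, -27, -49.
2nd diffs: -10, -16, -22.
3rd diffs: -6, -6 (constant).
So s_j = -j^3 + j^2 + 3j - 6.
Evaluating at j = 15 gives s_{15} = -3111.

-3111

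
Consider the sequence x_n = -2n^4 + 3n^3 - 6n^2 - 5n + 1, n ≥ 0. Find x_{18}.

x_{18} = -2·18^4 + 3·18^3 - 6·18^2 - 5·18 + 1 = -194489.

-194489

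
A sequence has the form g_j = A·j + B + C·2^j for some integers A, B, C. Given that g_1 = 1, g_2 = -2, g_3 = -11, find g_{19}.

Write the equations: A + B + 2C = 1; 2A + B + 4C = -2; 3A + B + 8C = -11.
Subtracting the first from the second: A + 2C = -3.
Subtracting the second from the third: A + 4C = -9.
Solving: C = -3, A = 3, then B = 4.
Therefore g_{19} = 57 + 4 + (-3)·524288 = -1572803.

-1572803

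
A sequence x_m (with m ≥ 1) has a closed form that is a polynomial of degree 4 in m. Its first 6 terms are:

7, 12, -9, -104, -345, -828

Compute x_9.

1st diffs: 5, -21, -95, -241, -483.
2nd diffs: -26, -74, -146, -242.
3rd diffs: -48, -72, -96.
4th diffs: -24, -24 (constant).
Newton forward-difference form: x_m = 7 + 5·C(m-1,1) + (-26)·C(m-1,2) + (-48)·C(m-1,3) + (-24)·C(m-1,4).
At m = 9: m-1 = 8, so x_9 = 7 + 40 - 728 - 2688 - 1680 = -5049.

-5049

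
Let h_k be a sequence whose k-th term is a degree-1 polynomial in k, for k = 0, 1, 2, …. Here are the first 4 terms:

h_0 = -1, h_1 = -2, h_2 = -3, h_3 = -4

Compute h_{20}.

1st diffs: -1, -1, -1 (constant).
So h_k = -k - 1.
Evaluating at k = 20 gives h_{20} = -21.

-21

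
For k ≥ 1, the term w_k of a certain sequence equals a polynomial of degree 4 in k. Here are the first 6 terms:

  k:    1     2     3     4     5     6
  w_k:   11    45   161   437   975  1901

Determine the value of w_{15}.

60365

1st diffs: 34, 116, 276, 538, 926.
2nd diffs: 82, 160, 262, 388.
3rd diffs: 78, 102, 126.
4th diffs: 24, 24 (constant).
So w_k = k^4 + 3k^3 - 2k^2 + 4k + 5.
Evaluating at k = 15 gives w_{15} = 60365.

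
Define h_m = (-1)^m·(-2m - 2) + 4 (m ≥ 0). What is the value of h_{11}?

(-1)^11 = -1; -2m - 2 at m=11 is -24; so h_{11} = 28.

28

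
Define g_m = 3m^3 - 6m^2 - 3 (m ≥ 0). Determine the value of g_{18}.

15549

g_{18} = 3·18^3 - 6·18^2 - 3 = 15549.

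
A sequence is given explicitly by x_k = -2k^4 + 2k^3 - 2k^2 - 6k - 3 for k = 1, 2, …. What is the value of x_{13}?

-53147

x_{13} = -2·13^4 + 2·13^3 - 2·13^2 - 6·13 - 3 = -53147.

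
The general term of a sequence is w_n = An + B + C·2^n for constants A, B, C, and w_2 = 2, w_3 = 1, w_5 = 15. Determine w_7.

At n = 2, 3, 5: 2A + B + 4C = 2; 3A + B + 8C = 1; 5A + B + 32C = 15.
Subtracting the first from the second: A + 4C = -1.
Subtracting the second from the third: 2A + 24C = 14.
Solving: C = 1, A = -5, then B = 8.
Therefore w_7 = -35 + 8 + 1·128 = 101.

101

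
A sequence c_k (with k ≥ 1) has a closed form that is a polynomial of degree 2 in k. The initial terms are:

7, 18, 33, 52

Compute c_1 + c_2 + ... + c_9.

1st diffs: 11, 15, 19.
2nd diffs: 4, 4 (constant).
Newton forward-difference form: c_k = 7 + 11·C(k-1,1) + 4·C(k-1,2).
Continuing: …, 75, 102, 133, 168, …, c_9 = 207.
Summing k = 1..9 (9 terms) gives 795.

795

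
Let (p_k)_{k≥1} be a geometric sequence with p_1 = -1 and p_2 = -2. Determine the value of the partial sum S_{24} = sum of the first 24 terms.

-16777215

Common ratio r = 2.
p_k = (-1)·2^(k-1).
S = (-1)·(2^24 - 1)/(2 - 1) = (-1)·(16777216 - 1)/(1) = -16777215.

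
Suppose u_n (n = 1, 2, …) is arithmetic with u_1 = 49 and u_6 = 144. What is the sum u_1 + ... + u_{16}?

Common difference d = (144 - 49) / (6 - 1) = 19.
u_n = 49 + (n - 1)·19.
u_{16} = 334; S = 16·(49 + 334)/2 = 3064.

3064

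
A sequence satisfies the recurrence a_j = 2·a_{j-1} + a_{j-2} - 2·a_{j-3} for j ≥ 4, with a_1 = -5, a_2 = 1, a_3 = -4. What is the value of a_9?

Step forward from the initial values:
a_4 = 3  a_5 = 0  a_6 = 11  a_7 = 16  a_8 = 43  a_9 = 80.

80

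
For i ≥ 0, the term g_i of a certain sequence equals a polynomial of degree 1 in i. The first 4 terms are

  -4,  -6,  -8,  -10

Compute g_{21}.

1st diffs: -2, -2, -2 (constant).
So g_i = -2i - 4.
Evaluating at i = 21 gives g_{21} = -46.

-46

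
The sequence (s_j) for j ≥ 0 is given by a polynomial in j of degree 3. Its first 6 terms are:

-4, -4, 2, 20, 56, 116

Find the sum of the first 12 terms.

4242

1st diffs: 0, 6, 18, 36, 60.
2nd diffs: 6, 12, 18, 24.
3rd diffs: 6, 6, 6 (constant).
Newton forward-difference form: s_j = -4 + 6·C(j,2) + 6·C(j,3).
Continuing: …, 206, 332, 500, 716, …, s_{11} = 1316.
Summing j = 0..11 (12 terms) gives 4242.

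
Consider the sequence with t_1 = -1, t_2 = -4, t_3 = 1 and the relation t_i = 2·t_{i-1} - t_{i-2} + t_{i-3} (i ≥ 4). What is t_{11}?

121

t_4 = 5, t_5 = 5, t_6 = 6, t_7 = 12, t_8 = 23, t_9 = 40, t_{10} = 69, t_{11} = 121.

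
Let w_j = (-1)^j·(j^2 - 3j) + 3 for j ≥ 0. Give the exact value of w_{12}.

111

(-1)^12 = 1; j^2 - 3j at j=12 is 108; so w_{12} = 111.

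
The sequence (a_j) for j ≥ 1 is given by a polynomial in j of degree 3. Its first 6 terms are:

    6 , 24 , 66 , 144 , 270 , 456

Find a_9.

1st diffs: 18, 42, 78, 126, 186.
2nd diffs: 24, 36, 48, 60.
3rd diffs: 12, 12, 12 (constant).
Newton forward-difference form: a_j = 6 + 18·C(j-1,1) + 24·C(j-1,2) + 12·C(j-1,3).
At j = 9: j-1 = 8, so a_9 = 6 + 144 + 672 + 672 = 1494.

1494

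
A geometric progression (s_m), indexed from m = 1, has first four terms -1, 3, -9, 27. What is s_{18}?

129140163

Common ratio r = -3.
s_m = (-1)·(-3)^(m-1).
s_{18} = (-1)·(-3)^17 = 129140163.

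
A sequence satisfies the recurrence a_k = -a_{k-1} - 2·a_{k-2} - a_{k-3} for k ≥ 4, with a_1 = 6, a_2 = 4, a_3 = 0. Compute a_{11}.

a_4 = -14  a_5 = 10  a_6 = 18  a_7 = -24  a_8 = -22  a_9 = 52  a_{10} = 16  a_{11} = -98.

-98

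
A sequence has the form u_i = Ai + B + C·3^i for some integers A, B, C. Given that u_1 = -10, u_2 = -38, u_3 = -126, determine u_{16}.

At i = 1, 2, 3: A + B + 3C = -10; 2A + B + 9C = -38; 3A + B + 27C = -126.
Subtracting the first from the second: A + 6C = -28.
Subtracting the second from the third: A + 18C = -88.
Solving: C = -5, A = 2, then B = 3.
Hence u_{16} = 2·16 + 3 + (-5)·43046721 = -215233570.

-215233570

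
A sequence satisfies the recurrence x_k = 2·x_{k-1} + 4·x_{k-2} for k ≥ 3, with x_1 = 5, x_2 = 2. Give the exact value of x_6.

640

Compute successive terms:
x_3 = 24, x_4 = 56, x_5 = 208, x_6 = 640.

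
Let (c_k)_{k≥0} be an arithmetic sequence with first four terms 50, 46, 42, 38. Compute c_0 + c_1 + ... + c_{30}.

-310

Common difference d = -4.
c_k = 50 + (k - 0)·(-4).
c_{30} = -70; S = 31·(50 + (-70))/2 = -310.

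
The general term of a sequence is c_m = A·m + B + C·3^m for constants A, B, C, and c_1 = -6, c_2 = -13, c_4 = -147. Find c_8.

At m = 1, 2, 4: A + B + 3C = -6; 2A + B + 9C = -13; 4A + B + 81C = -147.
Subtracting the first from the second: A + 6C = -7.
Subtracting the second from the third: 2A + 72C = -134.
Solving: C = -2, A = 5, then B = -5.
Therefore c_8 = 40 + (-5) + (-2)·6561 = -13087.

-13087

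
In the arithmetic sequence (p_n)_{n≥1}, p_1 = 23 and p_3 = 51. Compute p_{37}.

Common difference d = (51 - 23) / (3 - 1) = 14.
p_n = 23 + (n - 1)·14.
p_{37} = 23 + 36·14 = 527.

527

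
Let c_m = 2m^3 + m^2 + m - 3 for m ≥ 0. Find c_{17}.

10129

c_{17} = 2·17^3 + 1·17^2 + 1·17 - 3 = 10129.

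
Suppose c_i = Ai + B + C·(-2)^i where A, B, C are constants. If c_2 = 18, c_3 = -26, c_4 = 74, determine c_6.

274

Plug in i = 2, 3, 4: 2A + B + 4C = 18; 3A + B - 8C = -26; 4A + B + 16C = 74.
Subtracting the first from the second: A - 12C = -44.
Subtracting the second from the third: A + 24C = 100.
Solving: C = 4, A = 4, then B = -6.
Hence c_6 = 4·6 + (-6) + 4·64 = 274.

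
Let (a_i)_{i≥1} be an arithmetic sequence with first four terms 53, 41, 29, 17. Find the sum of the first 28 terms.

-3052

Common difference d = -12.
a_i = 53 + (i - 1)·(-12).
a_{28} = -271; S = 28·(53 + (-271))/2 = -3052.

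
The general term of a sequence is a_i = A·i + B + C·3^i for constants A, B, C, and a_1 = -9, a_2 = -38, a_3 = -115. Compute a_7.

-8775

The three given values yield: A + B + 3C = -9; 2A + B + 9C = -38; 3A + B + 27C = -115.
Subtracting the first from the second: A + 6C = -29.
Subtracting the second from the third: A + 18C = -77.
Solving: C = -4, A = -5, then B = 8.
Hence a_7 = -5·7 + 8 + (-4)·2187 = -8775.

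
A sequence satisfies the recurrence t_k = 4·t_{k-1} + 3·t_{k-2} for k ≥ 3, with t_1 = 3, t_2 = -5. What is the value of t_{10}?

-583493

Compute successive terms:
t_3 = -11;  t_4 = -59;  t_5 = -269;  t_6 = -1253;  t_7 = -5819;  t_8 = -27035;  t_9 = -125597;  t_{10} = -583493.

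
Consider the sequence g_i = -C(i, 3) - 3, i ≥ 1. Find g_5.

C(5, 3) = 10, so g_5 = -13.

-13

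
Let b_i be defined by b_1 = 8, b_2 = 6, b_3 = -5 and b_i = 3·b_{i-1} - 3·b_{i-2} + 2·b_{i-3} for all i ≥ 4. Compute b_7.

-55

Iterate the recurrence:
b_4 = -17, b_5 = -24, b_6 = -31, b_7 = -55.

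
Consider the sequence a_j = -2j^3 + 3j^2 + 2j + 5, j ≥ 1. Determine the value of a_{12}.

-2995

a_{12} = -2·12^3 + 3·12^2 + 2·12 + 5 = -2995.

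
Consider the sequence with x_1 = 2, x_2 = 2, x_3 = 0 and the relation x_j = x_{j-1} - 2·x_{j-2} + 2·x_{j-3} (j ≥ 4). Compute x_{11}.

x_4 = 0  x_5 = 4  x_6 = 4  x_7 = -4  x_8 = -4  x_9 = 12  x_{10} = 12  x_{11} = -20.

-20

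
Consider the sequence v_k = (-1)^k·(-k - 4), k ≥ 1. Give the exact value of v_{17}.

21

(-1)^17 = -1; -k - 4 at k=17 is -21; so v_{17} = 21.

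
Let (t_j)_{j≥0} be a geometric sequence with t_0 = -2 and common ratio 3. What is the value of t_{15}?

t_j = (-2)·3^(j-0).
t_{15} = (-2)·3^15 = -28697814.

-28697814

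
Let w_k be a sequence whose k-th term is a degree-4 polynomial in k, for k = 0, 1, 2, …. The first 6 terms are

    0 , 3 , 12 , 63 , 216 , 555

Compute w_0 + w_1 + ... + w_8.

1st diffs: 3, 9, 51, 153, 339.
2nd diffs: 6, 42, 102, 186.
3rd diffs: 36, 60, 84.
4th diffs: 24, 24 (constant).
Newton forward-difference form: w_k = 3·C(k,1) + 6·C(k,2) + 36·C(k,3) + 24·C(k,4).
Continuing: 1188, 2247, 3888.
Summing k = 0..8 (9 terms) gives 8172.

8172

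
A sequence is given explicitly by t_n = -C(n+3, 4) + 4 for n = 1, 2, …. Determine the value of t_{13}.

-1816

C(16, 4) = 1820, so t_{13} = -1816.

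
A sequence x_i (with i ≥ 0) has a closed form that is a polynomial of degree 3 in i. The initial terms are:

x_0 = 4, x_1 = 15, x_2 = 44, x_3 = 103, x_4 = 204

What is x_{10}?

2364

1st diffs: 11, 29, 59, 101.
2nd diffs: 18, 30, 42.
3rd diffs: 12, 12 (constant).
Newton forward-difference form: x_i = 4 + 11·C(i,1) + 18·C(i,2) + 12·C(i,3).
At i = 10: i = 10, so x_{10} = 4 + 110 + 810 + 1440 = 2364.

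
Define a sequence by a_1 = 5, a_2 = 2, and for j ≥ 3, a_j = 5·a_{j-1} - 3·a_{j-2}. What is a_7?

-2615

Step forward from the initial values:
a_3 = -5  a_4 = -31  a_5 = -140  a_6 = -607  a_7 = -2615.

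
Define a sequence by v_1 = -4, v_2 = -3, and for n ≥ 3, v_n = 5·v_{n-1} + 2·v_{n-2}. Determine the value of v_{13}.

-451658011

v_3 = -23  v_4 = -121  v_5 = -651  …  v_{10} = -2912953  v_{11} = -15649203  v_{12} = -84071921  v_{13} = -451658011.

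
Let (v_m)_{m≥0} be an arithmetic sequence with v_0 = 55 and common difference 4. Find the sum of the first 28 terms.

3052

v_m = 55 + (m - 0)·4.
v_{27} = 163; S = 28·(55 + 163)/2 = 3052.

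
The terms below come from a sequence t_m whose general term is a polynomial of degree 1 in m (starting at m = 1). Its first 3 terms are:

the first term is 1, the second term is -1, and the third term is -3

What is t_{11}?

1st diffs: -2, -2 (constant).
So t_m = -2m + 3.
Evaluating at m = 11 gives t_{11} = -19.

-19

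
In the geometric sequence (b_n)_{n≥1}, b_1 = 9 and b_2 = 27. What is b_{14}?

Common ratio r = 3.
b_n = 9·3^(n-1).
b_{14} = 9·3^13 = 14348907.

14348907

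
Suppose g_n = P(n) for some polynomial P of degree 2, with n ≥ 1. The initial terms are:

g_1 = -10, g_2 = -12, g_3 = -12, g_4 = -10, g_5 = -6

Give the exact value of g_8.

1st diffs: -2, 0, 2, 4.
2nd diffs: 2, 2, 2 (constant).
So g_n = n^2 - 5n - 6.
Evaluating at n = 8 gives g_8 = 18.

18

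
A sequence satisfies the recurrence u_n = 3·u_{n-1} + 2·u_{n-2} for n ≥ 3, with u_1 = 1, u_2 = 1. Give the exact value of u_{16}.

Iterate the recurrence:
u_3 = 5, u_4 = 17, u_5 = 61, …, u_{13} = 1577629, u_{14} = 5618809, u_{15} = 20011685, u_{16} = 71272673.

71272673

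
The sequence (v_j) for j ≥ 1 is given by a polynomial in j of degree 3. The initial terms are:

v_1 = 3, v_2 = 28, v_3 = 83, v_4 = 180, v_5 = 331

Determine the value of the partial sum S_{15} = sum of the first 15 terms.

1st diffs: 25, 55, 97, 151.
2nd diffs: 30, 42, 54.
3rd diffs: 12, 12 (constant).
Newton forward-difference form: v_j = 3 + 25·C(j-1,1) + 30·C(j-1,2) + 12·C(j-1,3).
Continuing: …, 548, 843, 1228, 1715, …, v_{15} = 7451.
Summing j = 1..15 (15 terms) gives 32700.

32700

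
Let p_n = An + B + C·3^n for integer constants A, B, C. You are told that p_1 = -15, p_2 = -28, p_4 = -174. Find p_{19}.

Plug in n = 1, 2, 4: A + B + 3C = -15; 2A + B + 9C = -28; 4A + B + 81C = -174.
Subtracting the first from the second: A + 6C = -13.
Subtracting the second from the third: 2A + 72C = -146.
Solving: C = -2, A = -1, then B = -8.
Therefore p_{19} = -19 + (-8) + (-2)·1162261467 = -2324522961.

-2324522961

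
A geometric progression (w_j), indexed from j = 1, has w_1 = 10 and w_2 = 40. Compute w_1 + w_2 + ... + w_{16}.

Common ratio r = 4.
w_j = 10·4^(j-1).
S = 10·(4^16 - 1)/(4 - 1) = 10·(4294967296 - 1)/(3) = 14316557650.

14316557650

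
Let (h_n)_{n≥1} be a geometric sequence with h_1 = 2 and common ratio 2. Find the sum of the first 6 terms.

h_n = 2·2^(n-1).
S = 2·(2^6 - 1)/(2 - 1) = 2·(64 - 1)/(1) = 126.

126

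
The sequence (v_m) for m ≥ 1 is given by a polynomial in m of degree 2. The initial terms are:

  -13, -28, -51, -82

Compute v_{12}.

1st diffs: -15, -23, -31.
2nd diffs: -8, -8 (constant).
So v_m = -4m^2 - 3m - 6.
Evaluating at m = 12 gives v_{12} = -618.

-618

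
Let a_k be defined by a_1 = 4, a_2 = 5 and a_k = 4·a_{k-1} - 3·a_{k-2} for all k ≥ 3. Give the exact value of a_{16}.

Iterate the recurrence:
a_3 = 8;  a_4 = 17;  a_5 = 44;  …;  a_{13} = 265724;  a_{14} = 797165;  a_{15} = 2391488;  a_{16} = 7174457.
(Characteristic roots are 3 and 1.)

7174457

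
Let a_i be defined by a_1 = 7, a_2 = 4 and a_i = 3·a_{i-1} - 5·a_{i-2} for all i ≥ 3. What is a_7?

727

Step forward from the initial values:
a_3 = -23; a_4 = -89; a_5 = -152; a_6 = -11; a_7 = 727.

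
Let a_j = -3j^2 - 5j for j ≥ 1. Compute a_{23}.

a_{23} = -3·23^2 - 5·23 = -1702.

-1702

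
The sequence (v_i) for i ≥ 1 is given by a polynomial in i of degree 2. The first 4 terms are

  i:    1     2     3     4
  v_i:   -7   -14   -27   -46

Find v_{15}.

1st diffs: -7, -13, -19.
2nd diffs: -6, -6 (constant).
Newton forward-difference form: v_i = -7 + (-7)·C(i-1,1) + (-6)·C(i-1,2).
At i = 15: i-1 = 14, so v_{15} = -7 - 98 - 546 = -651.

-651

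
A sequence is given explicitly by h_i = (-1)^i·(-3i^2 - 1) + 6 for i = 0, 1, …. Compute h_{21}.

1330

(-1)^21 = -1; -3i^2 - 1 at i=21 is -1324; so h_{21} = 1330.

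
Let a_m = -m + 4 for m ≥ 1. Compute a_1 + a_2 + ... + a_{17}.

Over m = 1..17: Σm = 153.
Total = (-1)·153 + (4)·17 = -85.

-85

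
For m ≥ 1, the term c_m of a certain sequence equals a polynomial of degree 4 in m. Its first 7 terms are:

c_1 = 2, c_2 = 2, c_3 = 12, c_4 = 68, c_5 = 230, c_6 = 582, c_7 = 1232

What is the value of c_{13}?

20462

1st diffs: 0, 10, 56, 162, 352, 650.
2nd diffs: 10, 46, 106, 190, 298.
3rd diffs: 36, 60, 84, 108.
4th diffs: 24, 24, 24 (constant).
Newton forward-difference form: c_m = 2 + 10·C(m-1,2) + 36·C(m-1,3) + 24·C(m-1,4).
At m = 13: m-1 = 12, so c_{13} = 2 + 660 + 7920 + 11880 = 20462.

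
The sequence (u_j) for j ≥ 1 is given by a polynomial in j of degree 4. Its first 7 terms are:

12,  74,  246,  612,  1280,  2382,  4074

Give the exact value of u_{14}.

1st diffs: 62, 172, 366, 668, 1102, 1692.
2nd diffs: 110, 194, 302, 434, 590.
3rd diffs: 84, 108, 132, 156.
4th diffs: 24, 24, 24 (constant).
Newton forward-difference form: u_j = 12 + 62·C(j-1,1) + 110·C(j-1,2) + 84·C(j-1,3) + 24·C(j-1,4).
At j = 14: j-1 = 13, so u_{14} = 12 + 806 + 8580 + 24024 + 17160 = 50582.

50582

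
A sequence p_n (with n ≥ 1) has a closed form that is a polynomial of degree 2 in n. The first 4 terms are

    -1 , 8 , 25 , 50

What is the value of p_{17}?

1st diffs: 9, 17, 25.
2nd diffs: 8, 8 (constant).
Newton forward-difference form: p_n = -1 + 9·C(n-1,1) + 8·C(n-1,2).
At n = 17: n-1 = 16, so p_{17} = -1 + 144 + 960 = 1103.

1103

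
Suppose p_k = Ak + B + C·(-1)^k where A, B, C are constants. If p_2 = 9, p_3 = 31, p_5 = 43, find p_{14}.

81

At k = 2, 3, 5: 2A + B + C = 9; 3A + B - C = 31; 5A + B - C = 43.
Subtracting the first from the second: A - 2C = 22.
Subtracting the second from the third: 2A = 12.
Solving: C = -8, A = 6, then B = 5.
Hence p_{14} = 6·14 + 5 + (-8)·1 = 81.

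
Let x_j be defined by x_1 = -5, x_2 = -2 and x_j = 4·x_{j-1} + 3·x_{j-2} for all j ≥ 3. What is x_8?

Step forward from the initial values:
x_3 = -23  x_4 = -98  x_5 = -461  x_6 = -2138  x_7 = -9935  x_8 = -46154.

-46154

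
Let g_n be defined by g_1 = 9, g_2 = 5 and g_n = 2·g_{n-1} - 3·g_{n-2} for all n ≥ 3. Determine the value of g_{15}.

g_3 = -17; g_4 = -49; g_5 = -47; …; g_{12} = -721; g_{13} = 4801; g_{14} = 11765; g_{15} = 9127.

9127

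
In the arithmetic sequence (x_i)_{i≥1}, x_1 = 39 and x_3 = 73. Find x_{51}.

889

Common difference d = (73 - 39) / (3 - 1) = 17.
x_i = 39 + (i - 1)·17.
x_{51} = 39 + 50·17 = 889.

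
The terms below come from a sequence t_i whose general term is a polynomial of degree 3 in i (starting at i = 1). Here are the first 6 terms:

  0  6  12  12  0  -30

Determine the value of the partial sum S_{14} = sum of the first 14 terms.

1st diffs: 6, 6, 0, -12, -30.
2nd diffs: 0, -6, -12, -18.
3rd diffs: -6, -6, -6 (constant).
So t_i = -i^3 + 6i^2 - 5i.
Continuing: …, -84, -168, -288, -450, …, t_{14} = -1638.
Summing i = 1..14 (14 terms) gives -5460.

-5460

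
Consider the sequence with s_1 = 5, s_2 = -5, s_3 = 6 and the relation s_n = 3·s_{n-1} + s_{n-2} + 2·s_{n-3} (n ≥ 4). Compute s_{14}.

Step forward from the initial values:
s_4 = 23; s_5 = 65; s_6 = 230; …; s_{11} = 114121; s_{12} = 394478; s_{13} = 1363585; s_{14} = 4713475.

4713475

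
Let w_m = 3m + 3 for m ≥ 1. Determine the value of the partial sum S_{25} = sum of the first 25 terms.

Over m = 1..25: Σm = 325.
Total = (3)·325 + (3)·25 = 1050.

1050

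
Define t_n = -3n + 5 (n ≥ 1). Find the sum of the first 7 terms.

-49

Over n = 1..7: Σn = 28.
Total = (-3)·28 + (5)·7 = -49.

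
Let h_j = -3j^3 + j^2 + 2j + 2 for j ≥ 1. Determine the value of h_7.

h_7 = -3·7^3 + 1·7^2 + 2·7 + 2 = -964.

-964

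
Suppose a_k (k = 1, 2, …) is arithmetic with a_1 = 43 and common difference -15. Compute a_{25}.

-317

a_k = 43 + (k - 1)·(-15).
a_{25} = 43 + 24·(-15) = -317.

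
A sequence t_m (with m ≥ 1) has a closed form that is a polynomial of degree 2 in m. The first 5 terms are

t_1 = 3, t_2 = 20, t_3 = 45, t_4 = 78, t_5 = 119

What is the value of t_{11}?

1st diffs: 17, 25, 33, 41.
2nd diffs: 8, 8, 8 (constant).
Newton forward-difference form: t_m = 3 + 17·C(m-1,1) + 8·C(m-1,2).
At m = 11: m-1 = 10, so t_{11} = 3 + 170 + 360 = 533.

533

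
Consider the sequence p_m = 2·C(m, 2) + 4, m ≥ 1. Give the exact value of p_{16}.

244

C(16, 2) = 120, so p_{16} = 244.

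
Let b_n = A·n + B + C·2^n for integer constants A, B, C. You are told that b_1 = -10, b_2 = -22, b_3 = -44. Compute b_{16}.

-327710

Write the equations: A + B + 2C = -10; 2A + B + 4C = -22; 3A + B + 8C = -44.
Subtracting the first from the second: A + 2C = -12.
Subtracting the second from the third: A + 4C = -22.
Solving: C = -5, A = -2, then B = 2.
Therefore b_{16} = -32 + 2 + (-5)·65536 = -327710.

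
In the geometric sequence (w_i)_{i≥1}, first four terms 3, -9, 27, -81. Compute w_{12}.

Common ratio r = -3.
w_i = 3·(-3)^(i-1).
w_{12} = 3·(-3)^11 = -531441.

-531441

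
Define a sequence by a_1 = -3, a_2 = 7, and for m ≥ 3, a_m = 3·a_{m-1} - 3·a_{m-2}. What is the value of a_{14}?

5103

Compute successive terms:
a_3 = 30, a_4 = 69, a_5 = 117, …, a_{11} = -3159, a_{12} = -3888, a_{13} = -2187, a_{14} = 5103.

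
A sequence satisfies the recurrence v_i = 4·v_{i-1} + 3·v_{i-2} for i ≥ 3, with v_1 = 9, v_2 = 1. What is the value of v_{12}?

Compute successive terms:
v_3 = 31; v_4 = 127; v_5 = 601; v_6 = 2785; v_7 = 12943; v_8 = 60127; v_9 = 279337; v_{10} = 1297729; v_{11} = 6028927; v_{12} = 28008895.

28008895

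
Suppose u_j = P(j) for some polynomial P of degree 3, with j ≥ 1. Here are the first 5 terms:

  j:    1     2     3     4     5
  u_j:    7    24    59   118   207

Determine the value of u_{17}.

5799

1st diffs: 17, 35, 59, 89.
2nd diffs: 18, 24, 30.
3rd diffs: 6, 6 (constant).
So u_j = j^3 + 3j^2 + j + 2.
Evaluating at j = 17 gives u_{17} = 5799.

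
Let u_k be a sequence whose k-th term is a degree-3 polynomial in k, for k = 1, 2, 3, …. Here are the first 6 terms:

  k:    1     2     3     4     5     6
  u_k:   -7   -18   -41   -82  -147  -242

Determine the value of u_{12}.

-1778

1st diffs: -11, -23, -41, -65, -95.
2nd diffs: -12, -18, -24, -30.
3rd diffs: -6, -6, -6 (constant).
Newton forward-difference form: u_k = -7 + (-11)·C(k-1,1) + (-12)·C(k-1,2) + (-6)·C(k-1,3).
At k = 12: k-1 = 11, so u_{12} = -7 - 121 - 660 - 990 = -1778.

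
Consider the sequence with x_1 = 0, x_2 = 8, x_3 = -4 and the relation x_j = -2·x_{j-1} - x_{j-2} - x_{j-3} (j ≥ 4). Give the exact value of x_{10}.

x_4 = 0, x_5 = -4, x_6 = 12, x_7 = -20, x_8 = 32, x_9 = -56, x_{10} = 100.

100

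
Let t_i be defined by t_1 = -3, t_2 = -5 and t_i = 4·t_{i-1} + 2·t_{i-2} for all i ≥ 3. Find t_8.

-44744

Iterate the recurrence:
t_3 = -26  t_4 = -114  t_5 = -508  t_6 = -2260  t_7 = -10056  t_8 = -44744.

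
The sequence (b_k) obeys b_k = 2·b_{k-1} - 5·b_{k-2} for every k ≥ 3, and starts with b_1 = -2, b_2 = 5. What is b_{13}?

b_3 = 20; b_4 = 15; b_5 = -70; …; b_{10} = -115; b_{11} = -11380; b_{12} = -22185; b_{13} = 12530.

12530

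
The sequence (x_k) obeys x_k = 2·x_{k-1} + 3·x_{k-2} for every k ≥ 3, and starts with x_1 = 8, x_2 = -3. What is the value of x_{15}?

5978718

Applying the relation repeatedly:
x_3 = 18;  x_4 = 27;  x_5 = 108;  …;  x_{12} = 221427;  x_{13} = 664308;  x_{14} = 1992897;  x_{15} = 5978718.
(Characteristic roots are 3 and -1.)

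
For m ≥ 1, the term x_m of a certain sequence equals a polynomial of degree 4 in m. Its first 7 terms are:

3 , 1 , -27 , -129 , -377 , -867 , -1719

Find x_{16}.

-57357

1st diffs: -2, -28, -102, -248, -490, -852.
2nd diffs: -26, -74, -146, -242, -362.
3rd diffs: -48, -72, -96, -120.
4th diffs: -24, -24, -24 (constant).
Newton forward-difference form: x_m = 3 + (-2)·C(m-1,1) + (-26)·C(m-1,2) + (-48)·C(m-1,3) + (-24)·C(m-1,4).
At m = 16: m-1 = 15, so x_{16} = 3 - 30 - 2730 - 21840 - 32760 = -57357.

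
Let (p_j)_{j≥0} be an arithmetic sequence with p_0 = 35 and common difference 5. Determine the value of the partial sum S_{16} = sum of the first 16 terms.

p_j = 35 + (j - 0)·5.
p_{15} = 110; S = 16·(35 + 110)/2 = 1160.

1160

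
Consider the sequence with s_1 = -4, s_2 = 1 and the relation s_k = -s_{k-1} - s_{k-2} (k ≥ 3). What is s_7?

-4

s_3 = 3  s_4 = -4  s_5 = 1  s_6 = 3  s_7 = -4.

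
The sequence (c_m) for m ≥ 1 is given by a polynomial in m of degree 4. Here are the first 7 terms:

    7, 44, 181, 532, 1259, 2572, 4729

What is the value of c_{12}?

40564

1st diffs: 37, 137, 351, 727, 1313, 2157.
2nd diffs: 100, 214, 376, 586, 844.
3rd diffs: 114, 162, 210, 258.
4th diffs: 48, 48, 48 (constant).
Newton forward-difference form: c_m = 7 + 37·C(m-1,1) + 100·C(m-1,2) + 114·C(m-1,3) + 48·C(m-1,4).
At m = 12: m-1 = 11, so c_{12} = 7 + 407 + 5500 + 18810 + 15840 = 40564.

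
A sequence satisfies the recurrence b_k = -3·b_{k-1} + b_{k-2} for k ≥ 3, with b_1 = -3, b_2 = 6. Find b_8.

Iterate the recurrence:
b_3 = -21, b_4 = 69, b_5 = -228, b_6 = 753, b_7 = -2487, b_8 = 8214.

8214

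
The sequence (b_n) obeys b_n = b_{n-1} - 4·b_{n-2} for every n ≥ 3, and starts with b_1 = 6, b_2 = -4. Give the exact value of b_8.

Compute successive terms:
b_3 = -28; b_4 = -12; b_5 = 100; b_6 = 148; b_7 = -252; b_8 = -844.

-844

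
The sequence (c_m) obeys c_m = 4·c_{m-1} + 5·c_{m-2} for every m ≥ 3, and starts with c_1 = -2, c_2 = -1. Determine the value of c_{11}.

Step forward from the initial values:
c_3 = -14; c_4 = -61; c_5 = -314; c_6 = -1561; c_7 = -7814; c_8 = -39061; c_9 = -195314; c_{10} = -976561; c_{11} = -4882814.
(Characteristic roots are 5 and -1.)

-4882814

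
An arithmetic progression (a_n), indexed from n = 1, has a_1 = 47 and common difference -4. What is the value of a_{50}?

-149

a_n = 47 + (n - 1)·(-4).
a_{50} = 47 + 49·(-4) = -149.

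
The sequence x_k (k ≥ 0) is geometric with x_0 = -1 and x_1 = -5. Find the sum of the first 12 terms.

-61035156

Common ratio r = 5.
x_k = (-1)·5^(k-0).
S = (-1)·(5^12 - 1)/(5 - 1) = (-1)·(244140625 - 1)/(4) = -61035156.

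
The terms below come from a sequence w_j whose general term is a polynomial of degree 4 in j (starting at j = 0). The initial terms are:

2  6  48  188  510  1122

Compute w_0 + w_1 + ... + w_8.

1st diffs: 4, 42, 140, 322, 612.
2nd diffs: 38, 98, 182, 290.
3rd diffs: 60, 84, 108.
4th diffs: 24, 24 (constant).
Newton forward-difference form: w_j = 2 + 4·C(j,1) + 38·C(j,2) + 60·C(j,3) + 24·C(j,4).
Continuing: 2156, 3768, 6138.
Summing j = 0..8 (9 terms) gives 13938.

13938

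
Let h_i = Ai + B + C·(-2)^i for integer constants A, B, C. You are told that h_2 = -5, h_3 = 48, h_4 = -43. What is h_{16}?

Write the equations: 2A + B + 4C = -5; 3A + B - 8C = 48; 4A + B + 16C = -43.
Subtracting the first from the second: A - 12C = 53.
Subtracting the second from the third: A + 24C = -91.
Solving: C = -4, A = 5, then B = 1.
So h_i = 5·i + 1 + (-4)·(-2)^i; at i=16 this is -262063.

-262063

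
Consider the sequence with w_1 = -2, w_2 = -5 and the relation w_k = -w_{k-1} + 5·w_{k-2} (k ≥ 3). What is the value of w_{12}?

-26195

Step forward from the initial values:
w_3 = -5  w_4 = -20  w_5 = -5  w_6 = -95  w_7 = 70  w_8 = -545  w_9 = 895  w_{10} = -3620  w_{11} = 8095  w_{12} = -26195.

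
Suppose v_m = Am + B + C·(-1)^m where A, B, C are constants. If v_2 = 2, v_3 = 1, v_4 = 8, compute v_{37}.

At m = 2, 3, 4: 2A + B + C = 2; 3A + B - C = 1; 4A + B + C = 8.
Subtracting the first from the second: A - 2C = -1.
Subtracting the second from the third: A + 2C = 7.
Solving: C = 2, A = 3, then B = -6.
Therefore v_{37} = 111 + (-6) + 2·(-1) = 103.

103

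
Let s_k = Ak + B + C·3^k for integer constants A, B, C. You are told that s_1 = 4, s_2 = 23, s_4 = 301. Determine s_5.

The three given values yield: A + B + 3C = 4; 2A + B + 9C = 23; 4A + B + 81C = 301.
Subtracting the first from the second: A + 6C = 19.
Subtracting the second from the third: 2A + 72C = 278.
Solving: C = 4, A = -5, then B = -3.
So s_k = -5·k + (-3) + 4·3^k; at k=5 this is 944.

944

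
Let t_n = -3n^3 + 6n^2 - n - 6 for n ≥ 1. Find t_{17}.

t_{17} = -3·17^3 + 6·17^2 - 1·17 - 6 = -13028.

-13028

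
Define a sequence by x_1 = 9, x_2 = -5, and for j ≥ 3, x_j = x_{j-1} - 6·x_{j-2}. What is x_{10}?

x_3 = -59; x_4 = -29; x_5 = 325; x_6 = 499; x_7 = -1451; x_8 = -4445; x_9 = 4261; x_{10} = 30931.

30931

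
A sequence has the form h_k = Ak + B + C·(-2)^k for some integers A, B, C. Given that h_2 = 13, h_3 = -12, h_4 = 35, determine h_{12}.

8187

Plug in k = 2, 3, 4: 2A + B + 4C = 13; 3A + B - 8C = -12; 4A + B + 16C = 35.
Subtracting the first from the second: A - 12C = -25.
Subtracting the second from the third: A + 24C = 47.
Solving: C = 2, A = -1, then B = 7.
Therefore h_{12} = -12 + 7 + 2·4096 = 8187.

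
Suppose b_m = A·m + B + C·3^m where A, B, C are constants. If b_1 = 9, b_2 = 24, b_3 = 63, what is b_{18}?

The three given values yield: A + B + 3C = 9; 2A + B + 9C = 24; 3A + B + 27C = 63.
Subtracting the first from the second: A + 6C = 15.
Subtracting the second from the third: A + 18C = 39.
Solving: C = 2, A = 3, then B = 0.
Therefore b_{18} = 54 + 0 + 2·387420489 = 774841032.

774841032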